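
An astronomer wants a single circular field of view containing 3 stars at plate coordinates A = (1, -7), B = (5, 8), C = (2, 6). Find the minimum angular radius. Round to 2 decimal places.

Side lengths²: AB² = 241, AC² = 170, BC² = 13.
Since AB² = 241 ≥ 170 + 13 = 183, the angle opposite AB is not acute, so the smallest enclosing circle has AB as diameter.
Centre = midpoint of AB = (3, 0.5), r² = 241/4 = 60.25.
r = √(60.25) ≈ 7.76.

7.76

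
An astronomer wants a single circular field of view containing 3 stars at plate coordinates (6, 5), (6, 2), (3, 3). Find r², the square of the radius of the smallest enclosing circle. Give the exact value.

Call the three points A, B, C in the order given.
Side lengths²: AB² = 9, AC² = 13, BC² = 10.
Since AC² = 13 < 10 + 9 = 19, the triangle is acute, so the smallest enclosing circle is the circumcircle.
Circumcentre = (29/6, 3.5), r² = 65/18.

65/18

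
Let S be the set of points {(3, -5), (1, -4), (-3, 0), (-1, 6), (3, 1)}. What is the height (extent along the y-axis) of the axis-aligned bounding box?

max y = 6, min y = -5, so height = 11.

11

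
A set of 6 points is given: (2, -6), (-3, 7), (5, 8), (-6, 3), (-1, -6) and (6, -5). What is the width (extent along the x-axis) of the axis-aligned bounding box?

max x = 6, min x = -6, so width = 12.

12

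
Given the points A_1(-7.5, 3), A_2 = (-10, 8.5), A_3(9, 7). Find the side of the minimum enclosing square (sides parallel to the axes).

The bounding box has width 19 and height 5.5.
An axis-aligned square enclosing the set must have side ≥ max(width, height).
So the minimum side is max(19, 5.5) = 19.

19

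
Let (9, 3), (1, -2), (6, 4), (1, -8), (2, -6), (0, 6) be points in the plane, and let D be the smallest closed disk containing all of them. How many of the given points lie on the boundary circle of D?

3

The minimum enclosing circle is determined by three boundary points: (9, 3), (1, -8), (0, 6).
Their circumcentre is (223/82, -69/82) with r² = 182225/3362.
The farthest remaining point (6, 4) is at distance² 114985/3362 ≤ 182225/3362.
The points at distance exactly r from the centre are (9, 3), (1, -8), (0, 6) — 3 points.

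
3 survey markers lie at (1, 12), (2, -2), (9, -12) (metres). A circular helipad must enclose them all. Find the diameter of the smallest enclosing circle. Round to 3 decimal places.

Call the three points A, B, C in the order given.
Side lengths²: AB² = 197, AC² = 640, BC² = 149.
Since AC² = 640 ≥ 197 + 149 = 346, the angle opposite AC is not acute, so the smallest enclosing circle has AC as diameter.
Centre = midpoint of AC = (5, 0), r² = 640/4 = 160.
Diameter = 2r = 2√160 ≈ 25.298.

25.298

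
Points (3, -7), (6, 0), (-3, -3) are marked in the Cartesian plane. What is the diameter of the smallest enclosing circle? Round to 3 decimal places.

9.648

Call the three points A, B, C in the order given.
Side lengths²: AB² = 58, AC² = 52, BC² = 90.
Since BC² = 90 < 58 + 52 = 110, the triangle is acute, so the smallest enclosing circle is the circumcircle.
Circumcentre = (16/9, -7/3), r² = 1885/81.
Diameter = 2r = 2√(1885/81) ≈ 9.648.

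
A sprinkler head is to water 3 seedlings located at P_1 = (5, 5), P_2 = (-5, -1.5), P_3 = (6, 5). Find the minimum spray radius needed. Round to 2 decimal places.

6.39

Side lengths²: P_1P_2² = 142.25, P_1P_3² = 1, P_2P_3² = 163.25.
Since P_2P_3² = 163.25 ≥ 142.25 + 1 = 143.25, the angle opposite P_2P_3 is not acute, so the smallest enclosing circle has P_2P_3 as diameter.
Centre = midpoint of P_2P_3 = (0.5, 1.75), r² = 163.25/4 = 40.8125.
r = √(40.8125) ≈ 6.39.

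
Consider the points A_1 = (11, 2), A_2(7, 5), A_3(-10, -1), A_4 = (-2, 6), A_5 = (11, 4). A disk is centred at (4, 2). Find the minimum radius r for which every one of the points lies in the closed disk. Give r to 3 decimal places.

The required radius is the distance from (4, 2) to the farthest point.
Squared distances: 49, 18, 205, 52, 53.
Maximum is 205, attained at A_3.
r = √205 ≈ 14.318.

14.318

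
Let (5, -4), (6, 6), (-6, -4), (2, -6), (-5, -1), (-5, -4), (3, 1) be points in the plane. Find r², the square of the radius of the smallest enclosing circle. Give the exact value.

61

By Welzl's lemma the MEC is supported by two points (diametrically opposite) or three points (on a circumcircle).
The farthest pair is (6, 6)–(-6, -4) with squared distance 244. The circle on this segment as diameter has centre (0, 1) and r² = 244/4 = 61.
Check (5, -4): distance² to centre = 50 ≤ 61, so it lies inside.
All remaining points lie in this disk, and no smaller disk contains both endpoints, so this is the minimum enclosing circle.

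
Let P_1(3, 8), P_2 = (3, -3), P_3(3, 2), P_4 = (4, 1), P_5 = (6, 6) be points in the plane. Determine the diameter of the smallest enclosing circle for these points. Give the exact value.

11

The farthest pair is P_1–P_2 with squared distance 121. The circle on this segment as diameter has centre (3, 2.5) and r² = 121/4 = 30.25.
Check P_3: distance² to centre = 0.25 ≤ 30.25, so it lies inside.
All remaining points lie in this disk, and no smaller disk contains both endpoints, so this is the minimum enclosing circle.
Diameter = 2r = 2√(30.25) = 11.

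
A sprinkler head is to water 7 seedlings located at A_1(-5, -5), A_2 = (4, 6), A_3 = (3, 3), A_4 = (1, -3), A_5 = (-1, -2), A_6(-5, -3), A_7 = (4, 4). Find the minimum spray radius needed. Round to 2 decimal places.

7.11

A smallest enclosing disk is always determined by at most three of the input points on its boundary.
The farthest pair is A_1–A_2 with squared distance 202. The circle on this segment as diameter has centre (-0.5, 0.5) and r² = 202/4 = 50.5.
Check A_3: distance² to centre = 18.5 ≤ 50.5, so it lies inside.
All remaining points lie in this disk, and no smaller disk contains both endpoints, so this is the minimum enclosing circle.
r = √(50.5) ≈ 7.11.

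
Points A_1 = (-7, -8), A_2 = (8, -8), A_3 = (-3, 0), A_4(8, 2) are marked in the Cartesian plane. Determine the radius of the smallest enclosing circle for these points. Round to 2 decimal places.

The minimum enclosing circle of a finite set is fixed by two of the points (as a diameter) or three (as a circumcircle).
The farthest pair is A_1–A_4 with squared distance 325. The circle on this segment as diameter has centre (0.5, -3) and r² = 325/4 = 81.25.
Check A_2: distance² to centre = 81.25 ≤ 81.25, so it lies inside.
All remaining points lie in this disk, and no smaller disk contains both endpoints, so this is the minimum enclosing circle.
r = √(81.25) ≈ 9.01.

9.01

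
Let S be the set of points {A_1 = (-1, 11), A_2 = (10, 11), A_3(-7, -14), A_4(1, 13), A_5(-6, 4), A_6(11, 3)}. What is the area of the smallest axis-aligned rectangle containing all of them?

x ranges over [-7, 11], width 18.
y ranges over [-14, 13], height 27.
Area = 18 × 27 = 486.

486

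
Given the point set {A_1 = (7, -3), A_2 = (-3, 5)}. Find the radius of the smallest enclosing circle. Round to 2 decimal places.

The smallest circle enclosing two points has them as diameter endpoints.
Centre = midpoint = (2, 1); r² = |A_1A_2|²/4 = 164/4 = 41.
r = √41 ≈ 6.40.

6.40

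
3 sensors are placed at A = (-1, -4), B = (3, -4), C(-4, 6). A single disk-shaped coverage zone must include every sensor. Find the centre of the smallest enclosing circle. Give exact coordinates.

Side lengths²: AB² = 16, AC² = 109, BC² = 149.
Since BC² = 149 ≥ 109 + 16 = 125, the angle opposite BC is not acute, so the smallest enclosing circle has BC as diameter.
Centre = midpoint of BC = (-0.5, 1), r² = 149/4 = 37.25.
Centre = (-0.5, 1).

(-0.5, 1)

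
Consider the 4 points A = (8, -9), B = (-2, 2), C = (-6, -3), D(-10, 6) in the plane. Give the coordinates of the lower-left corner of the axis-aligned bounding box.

x-range [-10, 8], y-range [-9, 6].
The lower-left corner is (-10, -9).

(-10, -9)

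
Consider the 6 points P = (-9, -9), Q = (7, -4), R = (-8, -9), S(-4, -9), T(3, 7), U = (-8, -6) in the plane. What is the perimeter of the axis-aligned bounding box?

Width = max x − min x = 7 − (-9) = 16.
Height = max y − min y = 7 − (-9) = 16.
Perimeter = 2(16 + 16) = 64.

64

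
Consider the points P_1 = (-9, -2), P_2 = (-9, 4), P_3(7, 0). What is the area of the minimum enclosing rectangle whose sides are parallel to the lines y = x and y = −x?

180

In coordinates u = x + y, v = x − y the rectangle is axis-aligned; the map (x,y)→(u,v) scales areas by 2.
u-values: -11, -5, 7; range = 7 − (-11) = 18.
v-values: -7, -13, 7; range = 7 − (-13) = 20.
Area = (18 × 20) / 2 = 180.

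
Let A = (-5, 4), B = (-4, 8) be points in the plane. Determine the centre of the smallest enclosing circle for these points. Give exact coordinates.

The smallest circle enclosing two points has them as diameter endpoints.
Centre = midpoint = (-4.5, 6); r² = |AB|²/4 = 17/4 = 4.25.
Centre = (-4.5, 6).

(-4.5, 6)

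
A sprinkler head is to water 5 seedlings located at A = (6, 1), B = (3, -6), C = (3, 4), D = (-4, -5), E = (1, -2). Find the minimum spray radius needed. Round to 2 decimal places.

The minimum enclosing circle is determined by three boundary points: A, C, D.
Their circumcentre is (0.625, -1.375) with r² = 34.53125.
The farthest remaining point B is at distance² 27.03125 ≤ 34.53125.
r = √(34.53125) ≈ 5.88.

5.88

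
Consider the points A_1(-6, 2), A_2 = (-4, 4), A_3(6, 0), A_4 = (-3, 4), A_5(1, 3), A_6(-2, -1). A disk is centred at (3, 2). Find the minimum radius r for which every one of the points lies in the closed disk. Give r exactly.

The required radius is the distance from (3, 2) to the farthest point.
Squared distances: 81, 53, 13, 40, 5, 34.
Maximum is 81, attained at A_1.
r = √81 = 9.

9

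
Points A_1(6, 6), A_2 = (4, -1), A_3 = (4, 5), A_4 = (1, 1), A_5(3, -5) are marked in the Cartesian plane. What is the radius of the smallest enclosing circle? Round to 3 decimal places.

A smallest enclosing disk is always determined by at most three of the input points on its boundary.
The farthest pair is A_1–A_5 with squared distance 130. The circle on this segment as diameter has centre (4.5, 0.5) and r² = 130/4 = 32.5.
Check A_2: distance² to centre = 2.5 ≤ 32.5, so it lies inside.
All remaining points lie in this disk, and no smaller disk contains both endpoints, so this is the minimum enclosing circle.
r = √(32.5) ≈ 5.701.

5.701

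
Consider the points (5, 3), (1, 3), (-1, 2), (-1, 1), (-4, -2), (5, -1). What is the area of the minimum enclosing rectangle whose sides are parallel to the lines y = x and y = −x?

In coordinates u = x + y, v = x − y the rectangle is axis-aligned; the map (x,y)→(u,v) scales areas by 2.
u-values: 8, 4, 1, 0, -6, 4; range = 8 − (-6) = 14.
v-values: 2, -2, -3, -2, -2, 6; range = 6 − (-3) = 9.
Area = (14 × 9) / 2 = 63.

63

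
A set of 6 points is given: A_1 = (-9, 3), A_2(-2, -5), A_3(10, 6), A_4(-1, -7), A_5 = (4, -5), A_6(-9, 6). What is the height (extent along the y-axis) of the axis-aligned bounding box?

max y = 6, min y = -7, so height = 13.

13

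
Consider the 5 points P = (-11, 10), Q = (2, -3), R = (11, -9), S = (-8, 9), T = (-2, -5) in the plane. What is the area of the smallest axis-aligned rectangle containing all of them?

x ranges over [-11, 11], width 22.
y ranges over [-9, 10], height 19.
Area = 22 × 19 = 418.

418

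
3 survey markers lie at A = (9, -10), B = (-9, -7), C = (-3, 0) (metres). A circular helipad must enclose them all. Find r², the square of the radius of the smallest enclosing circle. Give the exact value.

83.25

Side lengths²: AB² = 333, AC² = 244, BC² = 85.
Since AB² = 333 ≥ 244 + 85 = 329, the angle opposite AB is not acute, so the smallest enclosing circle has AB as diameter.
Centre = midpoint of AB = (0, -8.5), r² = 333/4 = 83.25.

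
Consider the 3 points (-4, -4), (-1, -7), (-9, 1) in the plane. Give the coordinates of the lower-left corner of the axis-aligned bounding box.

x-range [-9, -1], y-range [-7, 1].
The lower-left corner is (-9, -7).

(-9, -7)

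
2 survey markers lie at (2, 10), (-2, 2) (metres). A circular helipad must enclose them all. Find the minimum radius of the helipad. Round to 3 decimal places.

4.472

The smallest circle enclosing two points has them as diameter endpoints.
Centre = midpoint = (0, 6); r² = |(2, 10)−(-2, 2)|²/4 = 80/4 = 20.
r = √20 ≈ 4.472.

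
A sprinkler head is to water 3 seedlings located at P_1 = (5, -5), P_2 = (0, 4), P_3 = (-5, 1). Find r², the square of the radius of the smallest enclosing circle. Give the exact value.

15317/450

Side lengths²: P_1P_2² = 106, P_1P_3² = 136, P_2P_3² = 34.
Since P_1P_3² = 136 < 106 + 34 = 140, the triangle is acute, so the smallest enclosing circle is the circumcircle.
Circumcentre = (0.1, -11/6), r² = 15317/450.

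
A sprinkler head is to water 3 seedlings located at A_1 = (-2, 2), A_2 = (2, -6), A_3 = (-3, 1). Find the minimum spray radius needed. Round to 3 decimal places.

4.472

Side lengths²: A_1A_2² = 80, A_1A_3² = 2, A_2A_3² = 74.
Since A_1A_2² = 80 ≥ 74 + 2 = 76, the angle opposite A_1A_2 is not acute, so the smallest enclosing circle has A_1A_2 as diameter.
Centre = midpoint of A_1A_2 = (0, -2), r² = 80/4 = 20.
r = √20 ≈ 4.472.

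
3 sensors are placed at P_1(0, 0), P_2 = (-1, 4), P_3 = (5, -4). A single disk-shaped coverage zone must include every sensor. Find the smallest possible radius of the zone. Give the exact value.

5

Side lengths²: P_1P_2² = 17, P_1P_3² = 41, P_2P_3² = 100.
Since P_2P_3² = 100 ≥ 41 + 17 = 58, the angle opposite P_2P_3 is not acute, so the smallest enclosing circle has P_2P_3 as diameter.
Centre = midpoint of P_2P_3 = (2, 0), r² = 100/4 = 25.
r = √25 = 5.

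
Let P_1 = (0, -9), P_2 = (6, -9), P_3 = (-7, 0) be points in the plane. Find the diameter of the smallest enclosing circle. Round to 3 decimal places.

15.811

Side lengths²: P_1P_2² = 36, P_1P_3² = 130, P_2P_3² = 250.
Since P_2P_3² = 250 ≥ 130 + 36 = 166, the angle opposite P_2P_3 is not acute, so the smallest enclosing circle has P_2P_3 as diameter.
Centre = midpoint of P_2P_3 = (-0.5, -4.5), r² = 250/4 = 62.5.
Diameter = 2r = 2√(62.5) ≈ 15.811.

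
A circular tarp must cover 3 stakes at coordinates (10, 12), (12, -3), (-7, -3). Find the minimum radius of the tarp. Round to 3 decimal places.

11.436

Call the three points A, B, C in the order given.
Side lengths²: AB² = 229, AC² = 514, BC² = 361.
Since AC² = 514 < 361 + 229 = 590, the triangle is acute, so the smallest enclosing circle is the circumcircle.
Circumcentre = (2.5, 101/30), r² = 58853/450.
r = √(58853/450) ≈ 11.436.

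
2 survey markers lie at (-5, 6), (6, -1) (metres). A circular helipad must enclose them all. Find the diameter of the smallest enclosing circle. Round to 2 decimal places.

13.04

The smallest circle enclosing two points has them as diameter endpoints.
Centre = midpoint = (0.5, 2.5); r² = |(-5, 6)−(6, -1)|²/4 = 170/4 = 42.5.
Diameter = 2r = 2√(42.5) ≈ 13.04.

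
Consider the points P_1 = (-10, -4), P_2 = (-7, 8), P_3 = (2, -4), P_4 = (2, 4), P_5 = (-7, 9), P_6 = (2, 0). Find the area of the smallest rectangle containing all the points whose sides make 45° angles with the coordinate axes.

In coordinates u = x + y, v = x − y the rectangle is axis-aligned; the map (x,y)→(u,v) scales areas by 2.
u-values: -14, 1, -2, 6, 2, 2; range = 6 − (-14) = 20.
v-values: -6, -15, 6, -2, -16, 2; range = 6 − (-16) = 22.
Area = (20 × 22) / 2 = 220.

220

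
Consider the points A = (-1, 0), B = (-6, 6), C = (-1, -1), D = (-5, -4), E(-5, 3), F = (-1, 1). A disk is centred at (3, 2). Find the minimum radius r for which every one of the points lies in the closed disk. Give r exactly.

10

The required radius is the distance from (3, 2) to the farthest point.
Squared distances: 20, 97, 25, 100, 65, 17.
Maximum is 100, attained at D.
r = √100 = 10.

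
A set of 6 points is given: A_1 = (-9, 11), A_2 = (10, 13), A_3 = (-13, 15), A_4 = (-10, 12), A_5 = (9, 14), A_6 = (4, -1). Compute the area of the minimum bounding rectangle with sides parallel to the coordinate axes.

368

x ranges over [-13, 10], width 23.
y ranges over [-1, 15], height 16.
Area = 23 × 16 = 368.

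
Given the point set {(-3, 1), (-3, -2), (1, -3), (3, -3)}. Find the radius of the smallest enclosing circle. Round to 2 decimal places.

The farthest pair is (-3, 1)–(3, -3) with squared distance 52. The circle on this segment as diameter has centre (0, -1) and r² = 52/4 = 13.
Check (-3, -2): distance² to centre = 10 ≤ 13, so it lies inside.
All remaining points lie in this disk, and no smaller disk contains both endpoints, so this is the minimum enclosing circle.
r = √13 ≈ 3.61.

3.61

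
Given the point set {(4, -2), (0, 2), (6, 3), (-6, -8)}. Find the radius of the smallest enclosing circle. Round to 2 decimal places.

8.14

The minimum enclosing circle of a finite set is fixed by two of the points (as a diameter) or three (as a circumcircle).
The farthest pair is (6, 3)–(-6, -8) with squared distance 265. The circle on this segment as diameter has centre (0, -2.5) and r² = 265/4 = 66.25.
Check (4, -2): distance² to centre = 16.25 ≤ 66.25, so it lies inside.
All remaining points lie in this disk, and no smaller disk contains both endpoints, so this is the minimum enclosing circle.
r = √(66.25) ≈ 8.14.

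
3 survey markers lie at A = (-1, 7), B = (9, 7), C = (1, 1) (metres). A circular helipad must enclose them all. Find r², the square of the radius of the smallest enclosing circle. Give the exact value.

Side lengths²: AB² = 100, AC² = 40, BC² = 100.
Since BC² = 100 < 100 + 40 = 140, the triangle is acute, so the smallest enclosing circle is the circumcircle.
Circumcentre = (4, 16/3), r² = 250/9.

250/9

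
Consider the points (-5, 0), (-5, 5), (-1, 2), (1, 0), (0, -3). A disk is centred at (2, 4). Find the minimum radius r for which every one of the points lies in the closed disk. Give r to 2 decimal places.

The required radius is the distance from (2, 4) to the farthest point.
Squared distances: 65, 50, 13, 17, 53.
Maximum is 65, attained at (-5, 0).
r = √65 ≈ 8.06.

8.06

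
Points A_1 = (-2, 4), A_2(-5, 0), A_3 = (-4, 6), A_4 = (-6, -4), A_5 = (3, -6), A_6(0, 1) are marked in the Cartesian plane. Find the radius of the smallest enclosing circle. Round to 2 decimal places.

6.95

The minimum enclosing circle of a finite set is fixed by two of the points (as a diameter) or three (as a circumcircle).
The farthest pair is A_3–A_5 with squared distance 193. The circle on this segment as diameter has centre (-0.5, 0) and r² = 193/4 = 48.25.
Check A_1: distance² to centre = 18.25 ≤ 48.25, so it lies inside.
All remaining points lie in this disk, and no smaller disk contains both endpoints, so this is the minimum enclosing circle.
r = √(48.25) ≈ 6.95.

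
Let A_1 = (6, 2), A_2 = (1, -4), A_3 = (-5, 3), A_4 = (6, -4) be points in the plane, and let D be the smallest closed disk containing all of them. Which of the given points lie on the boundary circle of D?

A_3, A_4

A smallest enclosing disk is always determined by at most three of the input points on its boundary.
The farthest pair is A_3–A_4 with squared distance 170. The circle on this segment as diameter has centre (0.5, -0.5) and r² = 170/4 = 42.5.
Check A_1: distance² to centre = 36.5 ≤ 42.5, so it lies inside.
All remaining points lie in this disk, and no smaller disk contains both endpoints, so this is the minimum enclosing circle.
The points at distance exactly r from the centre are A_3, A_4 — 2 points.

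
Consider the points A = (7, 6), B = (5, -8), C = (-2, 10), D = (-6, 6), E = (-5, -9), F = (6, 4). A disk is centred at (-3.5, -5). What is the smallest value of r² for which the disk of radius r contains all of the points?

The required radius is the distance from (-3.5, -5) to the farthest point.
Squared distances: 231.25, 81.25, 227.25, 127.25, 18.25, 171.25.
Maximum is 231.25, attained at A.

231.25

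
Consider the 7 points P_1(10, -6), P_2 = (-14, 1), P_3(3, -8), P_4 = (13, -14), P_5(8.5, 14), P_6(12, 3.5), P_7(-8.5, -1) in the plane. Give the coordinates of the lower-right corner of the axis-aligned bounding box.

(13, -14)

x-range [-14, 13], y-range [-14, 14].
The lower-right corner is (13, -14).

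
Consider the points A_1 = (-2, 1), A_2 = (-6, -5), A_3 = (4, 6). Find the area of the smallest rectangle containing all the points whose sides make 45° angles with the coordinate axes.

21

In coordinates u = x + y, v = x − y the rectangle is axis-aligned; the map (x,y)→(u,v) scales areas by 2.
u-values: -1, -11, 10; range = 10 − (-11) = 21.
v-values: -3, -1, -2; range = -1 − (-3) = 2.
Area = (21 × 2) / 2 = 21.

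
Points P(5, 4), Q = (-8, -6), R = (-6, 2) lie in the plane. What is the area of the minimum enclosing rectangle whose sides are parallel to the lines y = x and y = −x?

103.5

In coordinates u = x + y, v = x − y the rectangle is axis-aligned; the map (x,y)→(u,v) scales areas by 2.
u-values: 9, -14, -4; range = 9 − (-14) = 23.
v-values: 1, -2, -8; range = 1 − (-8) = 9.
Area = (23 × 9) / 2 = 103.5.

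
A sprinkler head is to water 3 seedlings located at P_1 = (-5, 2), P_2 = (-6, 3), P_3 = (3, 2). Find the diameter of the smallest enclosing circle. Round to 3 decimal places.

Side lengths²: P_1P_2² = 2, P_1P_3² = 64, P_2P_3² = 82.
Since P_2P_3² = 82 ≥ 64 + 2 = 66, the angle opposite P_2P_3 is not acute, so the smallest enclosing circle has P_2P_3 as diameter.
Centre = midpoint of P_2P_3 = (-1.5, 2.5), r² = 82/4 = 20.5.
Diameter = 2r = 2√(20.5) ≈ 9.055.

9.055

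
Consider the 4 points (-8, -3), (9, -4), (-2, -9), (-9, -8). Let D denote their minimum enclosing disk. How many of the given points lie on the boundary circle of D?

The minimum enclosing circle of a finite set is fixed by two of the points (as a diameter) or three (as a circumcircle).
The farthest pair is (9, -4)–(-9, -8) with squared distance 340. The circle on this segment as diameter has centre (0, -6) and r² = 340/4 = 85.
Check (-8, -3): distance² to centre = 73 ≤ 85, so it lies inside.
All remaining points lie in this disk, and no smaller disk contains both endpoints, so this is the minimum enclosing circle.
The points at distance exactly r from the centre are (9, -4), (-9, -8) — 2 points.

2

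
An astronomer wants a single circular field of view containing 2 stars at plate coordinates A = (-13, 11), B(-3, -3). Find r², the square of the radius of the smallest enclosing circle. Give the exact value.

The smallest circle enclosing two points has them as diameter endpoints.
Centre = midpoint = (-8, 4); r² = |AB|²/4 = 296/4 = 74.

74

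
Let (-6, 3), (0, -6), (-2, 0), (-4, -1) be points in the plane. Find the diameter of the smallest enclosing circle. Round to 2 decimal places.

The minimum enclosing circle of a finite set is fixed by two of the points (as a diameter) or three (as a circumcircle).
The farthest pair is (-6, 3)–(0, -6) with squared distance 117. The circle on this segment as diameter has centre (-3, -1.5) and r² = 117/4 = 29.25.
Check (-2, 0): distance² to centre = 3.25 ≤ 29.25, so it lies inside.
All remaining points lie in this disk, and no smaller disk contains both endpoints, so this is the minimum enclosing circle.
Diameter = 2r = 2√(29.25) ≈ 10.82.

10.82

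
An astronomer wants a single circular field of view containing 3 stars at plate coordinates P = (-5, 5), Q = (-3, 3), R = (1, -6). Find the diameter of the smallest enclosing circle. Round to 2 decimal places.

Side lengths²: PQ² = 8, PR² = 157, QR² = 97.
Since PR² = 157 ≥ 97 + 8 = 105, the angle opposite PR is not acute, so the smallest enclosing circle has PR as diameter.
Centre = midpoint of PR = (-2, -0.5), r² = 157/4 = 39.25.
Diameter = 2r = 2√(39.25) ≈ 12.53.

12.53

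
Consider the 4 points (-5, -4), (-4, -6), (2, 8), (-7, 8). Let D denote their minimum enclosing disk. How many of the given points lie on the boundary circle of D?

The minimum enclosing circle is determined by three boundary points: (-4, -6), (2, 8), (-7, 8).
Their circumcentre is (-2.5, 23/14) with r² = 5945/98.
The farthest remaining point (-5, -4) is at distance² 3733/98 ≤ 5945/98.
The points at distance exactly r from the centre are (-4, -6), (2, 8), (-7, 8) — 3 points.

3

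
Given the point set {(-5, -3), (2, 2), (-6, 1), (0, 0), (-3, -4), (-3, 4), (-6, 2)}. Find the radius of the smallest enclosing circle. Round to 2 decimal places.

The minimum enclosing circle of a finite set is fixed by two of the points (as a diameter) or three (as a circumcircle).
The minimum enclosing circle is determined by three boundary points: (-5, -3), (2, 2), (-6, 2).
Their circumcentre is (-2, 0.2) with r² = 19.24.
The farthest remaining point (-3, -4) is at distance² 18.64 ≤ 19.24.
r = √(19.24) ≈ 4.39.

4.39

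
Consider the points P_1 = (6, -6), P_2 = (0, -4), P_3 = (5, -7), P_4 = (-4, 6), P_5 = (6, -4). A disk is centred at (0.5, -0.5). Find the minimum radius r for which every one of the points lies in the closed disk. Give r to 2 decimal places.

The required radius is the distance from (0.5, -0.5) to the farthest point.
Squared distances: 60.5, 12.5, 62.5, 62.5, 42.5.
Maximum is 62.5, attained at P_3.
r = √(62.5) ≈ 7.91.

7.91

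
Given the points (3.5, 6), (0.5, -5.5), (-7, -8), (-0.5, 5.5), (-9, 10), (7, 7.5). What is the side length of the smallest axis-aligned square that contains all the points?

18

The bounding box has width 16 and height 18.
An axis-aligned square enclosing the set must have side ≥ max(width, height).
So the minimum side is max(16, 18) = 18.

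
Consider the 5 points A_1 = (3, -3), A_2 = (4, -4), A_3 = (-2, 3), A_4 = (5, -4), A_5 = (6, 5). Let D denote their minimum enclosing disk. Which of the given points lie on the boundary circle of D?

The minimum enclosing circle of a finite set is fixed by two of the points (as a diameter) or three (as a circumcircle).
The minimum enclosing circle is determined by three boundary points: A_3, A_4, A_5.
Their circumcentre is (2.8, 0.8) with r² = 27.88.
The farthest remaining point A_2 is at distance² 24.48 ≤ 27.88.
The points at distance exactly r from the centre are A_3, A_4, A_5 — 3 points.

A_3, A_4, A_5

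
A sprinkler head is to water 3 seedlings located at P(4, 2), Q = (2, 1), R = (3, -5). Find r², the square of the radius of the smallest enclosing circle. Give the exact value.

12.5

Side lengths²: PQ² = 5, PR² = 50, QR² = 37.
Since PR² = 50 ≥ 37 + 5 = 42, the angle opposite PR is not acute, so the smallest enclosing circle has PR as diameter.
Centre = midpoint of PR = (3.5, -1.5), r² = 50/4 = 12.5.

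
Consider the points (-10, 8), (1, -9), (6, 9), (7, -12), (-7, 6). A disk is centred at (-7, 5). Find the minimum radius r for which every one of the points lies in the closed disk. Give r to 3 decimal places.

The required radius is the distance from (-7, 5) to the farthest point.
Squared distances: 18, 260, 185, 485, 1.
Maximum is 485, attained at (7, -12).
r = √485 ≈ 22.023.

22.023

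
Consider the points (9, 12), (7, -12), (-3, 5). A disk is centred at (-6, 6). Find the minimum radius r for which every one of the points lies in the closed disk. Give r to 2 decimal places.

The required radius is the distance from (-6, 6) to the farthest point.
Squared distances: 261, 493, 10.
Maximum is 493, attained at (7, -12).
r = √493 ≈ 22.20.

22.20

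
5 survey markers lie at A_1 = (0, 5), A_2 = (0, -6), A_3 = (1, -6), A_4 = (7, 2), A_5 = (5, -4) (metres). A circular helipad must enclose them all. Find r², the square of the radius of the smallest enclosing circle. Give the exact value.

By Welzl's lemma the MEC is supported by two points (diametrically opposite) or three points (on a circumcircle).
The minimum enclosing circle is determined by three boundary points: A_1, A_2, A_4.
Their circumcentre is (25/14, -0.5) with r² = 3277/98.
The farthest remaining point A_3 is at distance² 3025/98 ≤ 3277/98.

3277/98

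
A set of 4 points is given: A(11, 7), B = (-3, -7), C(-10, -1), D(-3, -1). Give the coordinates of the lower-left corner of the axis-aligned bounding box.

x-range [-10, 11], y-range [-7, 7].
The lower-left corner is (-10, -7).

(-10, -7)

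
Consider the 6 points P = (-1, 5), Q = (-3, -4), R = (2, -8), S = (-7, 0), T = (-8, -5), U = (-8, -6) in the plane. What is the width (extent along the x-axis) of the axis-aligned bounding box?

max x = 2, min x = -8, so width = 10.

10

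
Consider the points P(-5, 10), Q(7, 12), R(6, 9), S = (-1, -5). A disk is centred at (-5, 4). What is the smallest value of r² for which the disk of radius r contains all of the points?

208

The required radius is the distance from (-5, 4) to the farthest point.
Squared distances: 36, 208, 146, 97.
Maximum is 208, attained at Q.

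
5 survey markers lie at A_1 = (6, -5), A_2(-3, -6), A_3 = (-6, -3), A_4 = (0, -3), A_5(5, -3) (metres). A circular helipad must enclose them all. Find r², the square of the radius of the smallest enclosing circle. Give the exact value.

The farthest pair is A_1–A_3 with squared distance 148. The circle on this segment as diameter has centre (0, -4) and r² = 148/4 = 37.
Check A_2: distance² to centre = 13 ≤ 37, so it lies inside.
All remaining points lie in this disk, and no smaller disk contains both endpoints, so this is the minimum enclosing circle.

37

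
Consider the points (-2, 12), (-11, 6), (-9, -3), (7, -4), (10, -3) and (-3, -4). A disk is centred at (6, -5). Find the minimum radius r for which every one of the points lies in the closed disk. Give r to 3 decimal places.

The required radius is the distance from (6, -5) to the farthest point.
Squared distances: 353, 410, 229, 2, 20, 82.
Maximum is 410, attained at (-11, 6).
r = √410 ≈ 20.248.

20.248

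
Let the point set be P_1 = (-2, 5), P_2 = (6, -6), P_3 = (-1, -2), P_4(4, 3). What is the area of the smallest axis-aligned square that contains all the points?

The bounding box has width 8 and height 11.
An axis-aligned square enclosing the set must have side ≥ max(width, height).
So the minimum side is max(8, 11) = 11.
Area = 11² = 121.

121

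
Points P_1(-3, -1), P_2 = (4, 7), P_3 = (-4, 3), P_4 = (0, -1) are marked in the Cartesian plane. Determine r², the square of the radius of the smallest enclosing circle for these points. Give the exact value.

The minimum enclosing circle of a finite set is fixed by two of the points (as a diameter) or three (as a circumcircle).
The farthest pair is P_1–P_2 with squared distance 113. The circle on this segment as diameter has centre (0.5, 3) and r² = 113/4 = 28.25.
Check P_3: distance² to centre = 20.25 ≤ 28.25, so it lies inside.
All remaining points lie in this disk, and no smaller disk contains both endpoints, so this is the minimum enclosing circle.

28.25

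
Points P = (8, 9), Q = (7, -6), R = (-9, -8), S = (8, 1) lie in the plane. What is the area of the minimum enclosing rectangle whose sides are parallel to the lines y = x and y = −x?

238

In coordinates u = x + y, v = x − y the rectangle is axis-aligned; the map (x,y)→(u,v) scales areas by 2.
u-values: 17, 1, -17, 9; range = 17 − (-17) = 34.
v-values: -1, 13, -1, 7; range = 13 − (-1) = 14.
Area = (34 × 14) / 2 = 238.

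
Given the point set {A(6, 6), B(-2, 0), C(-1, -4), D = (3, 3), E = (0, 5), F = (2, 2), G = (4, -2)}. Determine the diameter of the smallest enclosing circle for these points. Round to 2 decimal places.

A smallest enclosing disk is always determined by at most three of the input points on its boundary.
The farthest pair is A–C with squared distance 149. The circle on this segment as diameter has centre (2.5, 1) and r² = 149/4 = 37.25.
Check B: distance² to centre = 21.25 ≤ 37.25, so it lies inside.
All remaining points lie in this disk, and no smaller disk contains both endpoints, so this is the minimum enclosing circle.
Diameter = 2r = 2√(37.25) ≈ 12.21.

12.21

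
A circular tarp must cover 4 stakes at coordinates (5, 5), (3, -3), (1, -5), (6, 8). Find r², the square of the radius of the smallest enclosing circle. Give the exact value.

48.5

A smallest enclosing disk is always determined by at most three of the input points on its boundary.
The farthest pair is (1, -5)–(6, 8) with squared distance 194. The circle on this segment as diameter has centre (3.5, 1.5) and r² = 194/4 = 48.5.
Check (5, 5): distance² to centre = 14.5 ≤ 48.5, so it lies inside.
All remaining points lie in this disk, and no smaller disk contains both endpoints, so this is the minimum enclosing circle.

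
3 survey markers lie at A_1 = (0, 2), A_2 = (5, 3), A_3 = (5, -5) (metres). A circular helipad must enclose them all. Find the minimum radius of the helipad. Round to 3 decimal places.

Side lengths²: A_1A_2² = 26, A_1A_3² = 74, A_2A_3² = 64.
Since A_1A_3² = 74 < 64 + 26 = 90, the triangle is acute, so the smallest enclosing circle is the circumcircle.
Circumcentre = (3.2, -1), r² = 19.24.
r = √(19.24) ≈ 4.386.

4.386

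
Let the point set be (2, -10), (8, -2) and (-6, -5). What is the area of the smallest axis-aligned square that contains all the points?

196

The bounding box has width 14 and height 8.
An axis-aligned square enclosing the set must have side ≥ max(width, height).
So the minimum side is max(14, 8) = 14.
Area = 14² = 196.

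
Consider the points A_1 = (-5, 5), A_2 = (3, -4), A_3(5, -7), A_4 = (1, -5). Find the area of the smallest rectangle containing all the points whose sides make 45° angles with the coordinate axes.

44

In coordinates u = x + y, v = x − y the rectangle is axis-aligned; the map (x,y)→(u,v) scales areas by 2.
u-values: 0, -1, -2, -4; range = 0 − (-4) = 4.
v-values: -10, 7, 12, 6; range = 12 − (-10) = 22.
Area = (4 × 22) / 2 = 44.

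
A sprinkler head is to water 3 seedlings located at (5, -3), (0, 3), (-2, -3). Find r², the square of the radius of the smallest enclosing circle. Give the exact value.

305/18

Call the three points A, B, C in the order given.
Side lengths²: AB² = 61, AC² = 49, BC² = 40.
Since AB² = 61 < 49 + 40 = 89, the triangle is acute, so the smallest enclosing circle is the circumcircle.
Circumcentre = (1.5, -5/6), r² = 305/18.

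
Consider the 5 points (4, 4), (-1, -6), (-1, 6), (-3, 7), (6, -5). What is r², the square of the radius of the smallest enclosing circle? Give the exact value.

The farthest pair is (-3, 7)–(6, -5) with squared distance 225. The circle on this segment as diameter has centre (1.5, 1) and r² = 225/4 = 56.25.
Check (4, 4): distance² to centre = 15.25 ≤ 56.25, so it lies inside.
All remaining points lie in this disk, and no smaller disk contains both endpoints, so this is the minimum enclosing circle.

56.25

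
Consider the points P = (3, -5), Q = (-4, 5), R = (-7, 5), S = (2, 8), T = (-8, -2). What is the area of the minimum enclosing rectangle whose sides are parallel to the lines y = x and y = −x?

200

In coordinates u = x + y, v = x − y the rectangle is axis-aligned; the map (x,y)→(u,v) scales areas by 2.
u-values: -2, 1, -2, 10, -10; range = 10 − (-10) = 20.
v-values: 8, -9, -12, -6, -6; range = 8 − (-12) = 20.
Area = (20 × 20) / 2 = 200.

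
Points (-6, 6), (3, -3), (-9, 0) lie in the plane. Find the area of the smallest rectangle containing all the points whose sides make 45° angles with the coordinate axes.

In coordinates u = x + y, v = x − y the rectangle is axis-aligned; the map (x,y)→(u,v) scales areas by 2.
u-values: 0, 0, -9; range = 0 − (-9) = 9.
v-values: -12, 6, -9; range = 6 − (-12) = 18.
Area = (9 × 18) / 2 = 81.

81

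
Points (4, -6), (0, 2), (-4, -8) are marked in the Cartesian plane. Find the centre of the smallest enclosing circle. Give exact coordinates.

Call the three points A, B, C in the order given.
Side lengths²: AB² = 80, AC² = 68, BC² = 116.
Since BC² = 116 < 80 + 68 = 148, the triangle is acute, so the smallest enclosing circle is the circumcircle.
Circumcentre = (-8/9, -31/9), r² = 2465/81.
Centre = (-8/9, -31/9).

(-8/9, -31/9)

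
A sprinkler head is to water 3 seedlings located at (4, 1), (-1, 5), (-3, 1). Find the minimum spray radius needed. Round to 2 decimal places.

3.58

Call the three points A, B, C in the order given.
Side lengths²: AB² = 41, AC² = 49, BC² = 20.
Since AC² = 49 < 41 + 20 = 61, the triangle is acute, so the smallest enclosing circle is the circumcircle.
Circumcentre = (0.5, 1.75), r² = 12.8125.
r = √(12.8125) ≈ 3.58.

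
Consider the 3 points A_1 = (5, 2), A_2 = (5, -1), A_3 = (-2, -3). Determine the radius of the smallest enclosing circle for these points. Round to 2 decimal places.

4.30

Side lengths²: A_1A_2² = 9, A_1A_3² = 74, A_2A_3² = 53.
Since A_1A_3² = 74 ≥ 53 + 9 = 62, the angle opposite A_1A_3 is not acute, so the smallest enclosing circle has A_1A_3 as diameter.
Centre = midpoint of A_1A_3 = (1.5, -0.5), r² = 74/4 = 18.5.
r = √(18.5) ≈ 4.30.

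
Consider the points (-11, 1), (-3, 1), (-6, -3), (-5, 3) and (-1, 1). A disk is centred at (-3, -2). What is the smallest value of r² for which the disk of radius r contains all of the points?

73

The required radius is the distance from (-3, -2) to the farthest point.
Squared distances: 73, 9, 10, 29, 13.
Maximum is 73, attained at (-11, 1).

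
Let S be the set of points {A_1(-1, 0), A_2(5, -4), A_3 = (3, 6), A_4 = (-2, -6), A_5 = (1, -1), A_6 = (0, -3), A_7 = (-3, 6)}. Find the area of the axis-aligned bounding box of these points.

96

x ranges over [-3, 5], width 8.
y ranges over [-6, 6], height 12.
Area = 8 × 12 = 96.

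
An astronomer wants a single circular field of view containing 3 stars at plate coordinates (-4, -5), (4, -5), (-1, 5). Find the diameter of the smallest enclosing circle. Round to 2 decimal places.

11.67

Call the three points A, B, C in the order given.
Side lengths²: AB² = 64, AC² = 109, BC² = 125.
Since BC² = 125 < 109 + 64 = 173, the triangle is acute, so the smallest enclosing circle is the circumcircle.
Circumcentre = (0, -0.75), r² = 34.0625.
Diameter = 2r = 2√(34.0625) ≈ 11.67.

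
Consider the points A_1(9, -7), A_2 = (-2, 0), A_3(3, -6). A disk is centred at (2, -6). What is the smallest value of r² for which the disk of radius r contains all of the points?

52

The required radius is the distance from (2, -6) to the farthest point.
Squared distances: 50, 52, 1.
Maximum is 52, attained at A_2.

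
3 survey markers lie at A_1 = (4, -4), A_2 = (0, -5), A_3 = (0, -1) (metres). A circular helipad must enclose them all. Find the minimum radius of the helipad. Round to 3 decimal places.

Side lengths²: A_1A_2² = 17, A_1A_3² = 25, A_2A_3² = 16.
Since A_1A_3² = 25 < 17 + 16 = 33, the triangle is acute, so the smallest enclosing circle is the circumcircle.
Circumcentre = (1.625, -3), r² = 6.640625.
r = √(6.640625) ≈ 2.577.

2.577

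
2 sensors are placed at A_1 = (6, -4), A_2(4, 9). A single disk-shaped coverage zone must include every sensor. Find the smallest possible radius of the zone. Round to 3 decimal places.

6.576

The smallest circle enclosing two points has them as diameter endpoints.
Centre = midpoint = (5, 2.5); r² = |A_1A_2|²/4 = 173/4 = 43.25.
r = √(43.25) ≈ 6.576.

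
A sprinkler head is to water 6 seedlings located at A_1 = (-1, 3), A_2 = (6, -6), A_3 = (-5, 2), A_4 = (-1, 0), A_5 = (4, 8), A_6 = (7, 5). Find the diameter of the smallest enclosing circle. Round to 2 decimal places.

15.08

By Welzl's lemma the MEC is supported by two points (diametrically opposite) or three points (on a circumcircle).
The minimum enclosing circle is determined by three boundary points: A_2, A_3, A_5.
Their circumcentre is (111/46, 29/46) with r² = 60125/1058.
The farthest remaining point A_6 is at distance² 42461/1058 ≤ 60125/1058.
Diameter = 2r = 2√(60125/1058) ≈ 15.08.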